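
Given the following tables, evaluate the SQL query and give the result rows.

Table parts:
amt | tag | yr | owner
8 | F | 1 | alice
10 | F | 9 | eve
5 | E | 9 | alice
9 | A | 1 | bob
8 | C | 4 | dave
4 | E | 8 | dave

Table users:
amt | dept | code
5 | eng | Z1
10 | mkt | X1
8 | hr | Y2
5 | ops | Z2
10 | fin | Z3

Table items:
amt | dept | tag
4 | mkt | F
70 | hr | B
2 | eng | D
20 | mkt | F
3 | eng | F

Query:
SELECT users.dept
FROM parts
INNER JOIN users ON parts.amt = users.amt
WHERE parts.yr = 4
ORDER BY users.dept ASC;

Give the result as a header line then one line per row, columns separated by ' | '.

== RESULT ==
users.dept
hr

Derivation:
After JOIN users (6 rows):
parts.amt | parts.tag | parts.yr | parts.owner | users.amt | users.dept | users.code
8 | F | 1 | alice | 8 | hr | Y2
10 | F | 9 | eve | 10 | mkt | X1
10 | F | 9 | eve | 10 | fin | Z3
5 | E | 9 | alice | 5 | eng | Z1
5 | E | 9 | alice | 5 | ops | Z2
8 | C | 4 | dave | 8 | hr | Y2
After WHERE (1 rows):
parts.amt | parts.tag | parts.yr | parts.owner | users.amt | users.dept | users.code
8 | C | 4 | dave | 8 | hr | Y2
After SELECT (1 rows):
users.dept
hr
After ORDER BY (1 rows):
users.dept
hr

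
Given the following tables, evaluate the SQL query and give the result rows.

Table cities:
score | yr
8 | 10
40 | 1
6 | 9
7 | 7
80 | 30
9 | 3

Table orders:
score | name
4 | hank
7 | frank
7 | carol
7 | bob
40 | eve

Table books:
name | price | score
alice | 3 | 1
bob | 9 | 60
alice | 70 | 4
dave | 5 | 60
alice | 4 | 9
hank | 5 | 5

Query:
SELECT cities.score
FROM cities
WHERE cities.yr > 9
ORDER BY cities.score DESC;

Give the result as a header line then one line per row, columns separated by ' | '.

After WHERE (2 rows):
cities.score | cities.yr
8 | 10
80 | 30
After SELECT (2 rows):
cities.score
8
80
After ORDER BY (2 rows):
cities.score
80
8

== RESULT ==
cities.score
80
8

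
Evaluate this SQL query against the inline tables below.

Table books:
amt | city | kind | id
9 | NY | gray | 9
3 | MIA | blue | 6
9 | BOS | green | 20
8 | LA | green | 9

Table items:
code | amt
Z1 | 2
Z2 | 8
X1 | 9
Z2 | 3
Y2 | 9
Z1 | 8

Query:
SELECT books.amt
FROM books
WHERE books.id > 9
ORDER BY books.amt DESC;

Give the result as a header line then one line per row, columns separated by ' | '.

After WHERE (1 rows):
books.amt | books.city | books.kind | books.id
9 | BOS | green | 20
After SELECT (1 rows):
books.amt
9
After ORDER BY (1 rows):
books.amt
9

== RESULT ==
books.amt
9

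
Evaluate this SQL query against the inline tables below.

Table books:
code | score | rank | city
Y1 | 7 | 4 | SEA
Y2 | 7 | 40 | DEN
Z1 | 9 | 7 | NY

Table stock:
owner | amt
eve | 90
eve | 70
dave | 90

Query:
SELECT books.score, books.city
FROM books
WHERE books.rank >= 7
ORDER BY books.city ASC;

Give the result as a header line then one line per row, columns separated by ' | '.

After WHERE (2 rows):
books.code | books.score | books.rank | books.city
Y2 | 7 | 40 | DEN
Z1 | 9 | 7 | NY
After SELECT (2 rows):
books.score | books.city
7 | DEN
9 | NY
After ORDER BY (2 rows):
books.score | books.city
7 | DEN
9 | NY

== RESULT ==
books.score | books.city
7 | DEN
9 | NY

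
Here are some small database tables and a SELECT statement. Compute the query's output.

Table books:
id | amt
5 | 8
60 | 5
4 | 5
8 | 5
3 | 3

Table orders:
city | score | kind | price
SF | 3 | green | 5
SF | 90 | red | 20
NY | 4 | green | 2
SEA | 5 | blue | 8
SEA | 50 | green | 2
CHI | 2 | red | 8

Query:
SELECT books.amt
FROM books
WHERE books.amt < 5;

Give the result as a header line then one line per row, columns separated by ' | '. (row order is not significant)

== RESULT ==
books.amt
3

Derivation:
After WHERE (1 rows):
books.id | books.amt
3 | 3
After SELECT (1 rows):
books.amt
3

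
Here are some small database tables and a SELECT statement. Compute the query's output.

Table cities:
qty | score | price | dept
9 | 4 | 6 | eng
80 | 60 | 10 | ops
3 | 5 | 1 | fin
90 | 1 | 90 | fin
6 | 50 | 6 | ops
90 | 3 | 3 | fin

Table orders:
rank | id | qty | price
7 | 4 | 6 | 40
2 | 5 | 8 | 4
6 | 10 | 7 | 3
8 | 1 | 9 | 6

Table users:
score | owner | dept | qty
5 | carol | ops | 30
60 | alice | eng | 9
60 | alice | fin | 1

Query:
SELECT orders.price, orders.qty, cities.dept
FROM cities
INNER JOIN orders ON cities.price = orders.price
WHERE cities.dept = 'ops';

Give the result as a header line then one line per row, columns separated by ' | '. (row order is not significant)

After JOIN orders (3 rows):
cities.qty | cities.score | cities.price | cities.dept | orders.rank | orders.id | orders.qty | orders.price
9 | 4 | 6 | eng | 8 | 1 | 9 | 6
6 | 50 | 6 | ops | 8 | 1 | 9 | 6
90 | 3 | 3 | fin | 6 | 10 | 7 | 3
After WHERE (1 rows):
cities.qty | cities.score | cities.price | cities.dept | orders.rank | orders.id | orders.qty | orders.price
6 | 50 | 6 | ops | 8 | 1 | 9 | 6
After SELECT (1 rows):
orders.price | orders.qty | cities.dept
6 | 9 | ops

== RESULT ==
orders.price | orders.qty | cities.dept
6 | 9 | ops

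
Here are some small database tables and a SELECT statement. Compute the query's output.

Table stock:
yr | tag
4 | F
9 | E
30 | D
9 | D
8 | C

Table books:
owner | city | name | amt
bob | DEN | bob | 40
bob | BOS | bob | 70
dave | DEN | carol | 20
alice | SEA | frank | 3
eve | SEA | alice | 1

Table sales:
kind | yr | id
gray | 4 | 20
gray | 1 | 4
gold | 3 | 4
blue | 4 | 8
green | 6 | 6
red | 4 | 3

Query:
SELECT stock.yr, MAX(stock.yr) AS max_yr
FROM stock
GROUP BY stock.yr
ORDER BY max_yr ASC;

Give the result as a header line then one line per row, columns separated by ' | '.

== RESULT ==
stock.yr | max_yr
4 | 4
8 | 8
9 | 9
30 | 30

Derivation:
After GROUP BY (4 rows):
stock.yr | max_yr
4 | 4
9 | 9
30 | 30
8 | 8
After ORDER BY (4 rows):
stock.yr | max_yr
4 | 4
8 | 8
9 | 9
30 | 30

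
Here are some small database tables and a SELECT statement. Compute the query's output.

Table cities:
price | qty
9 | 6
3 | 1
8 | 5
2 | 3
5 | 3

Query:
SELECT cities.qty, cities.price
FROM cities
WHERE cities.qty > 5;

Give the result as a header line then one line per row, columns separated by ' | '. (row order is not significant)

== RESULT ==
cities.qty | cities.price
6 | 9

Derivation:
After WHERE (1 rows):
cities.price | cities.qty
9 | 6
After SELECT (1 rows):
cities.qty | cities.price
6 | 9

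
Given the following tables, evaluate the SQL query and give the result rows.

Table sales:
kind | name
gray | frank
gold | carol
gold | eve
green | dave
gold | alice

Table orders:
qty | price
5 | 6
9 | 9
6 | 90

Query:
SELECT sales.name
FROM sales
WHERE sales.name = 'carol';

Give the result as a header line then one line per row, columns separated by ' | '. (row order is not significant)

== RESULT ==
sales.name
carol

Derivation:
After WHERE (1 rows):
sales.kind | sales.name
gold | carol
After SELECT (1 rows):
sales.name
carol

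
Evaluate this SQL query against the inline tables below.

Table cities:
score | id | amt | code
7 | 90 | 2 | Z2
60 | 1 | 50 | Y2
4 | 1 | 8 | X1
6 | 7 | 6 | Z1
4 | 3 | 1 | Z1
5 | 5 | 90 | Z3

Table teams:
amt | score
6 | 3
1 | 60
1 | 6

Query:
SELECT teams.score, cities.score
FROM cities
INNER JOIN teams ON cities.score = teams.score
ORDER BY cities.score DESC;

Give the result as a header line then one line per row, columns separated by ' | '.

After JOIN teams (2 rows):
cities.score | cities.id | cities.amt | cities.code | teams.amt | teams.score
60 | 1 | 50 | Y2 | 1 | 60
6 | 7 | 6 | Z1 | 1 | 6
After SELECT (2 rows):
teams.score | cities.score
60 | 60
6 | 6
After ORDER BY (2 rows):
teams.score | cities.score
60 | 60
6 | 6

== RESULT ==
teams.score | cities.score
60 | 60
6 | 6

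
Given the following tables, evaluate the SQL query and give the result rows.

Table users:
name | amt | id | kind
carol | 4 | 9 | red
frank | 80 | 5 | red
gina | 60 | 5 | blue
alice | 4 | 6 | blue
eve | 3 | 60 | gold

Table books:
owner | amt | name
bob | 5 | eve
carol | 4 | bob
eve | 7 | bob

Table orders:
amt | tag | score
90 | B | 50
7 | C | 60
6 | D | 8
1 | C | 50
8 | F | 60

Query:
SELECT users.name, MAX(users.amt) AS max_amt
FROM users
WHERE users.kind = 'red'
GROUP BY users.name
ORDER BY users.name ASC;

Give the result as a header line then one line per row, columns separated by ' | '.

== RESULT ==
users.name | max_amt
carol | 4
frank | 80

Derivation:
After WHERE (2 rows):
users.name | users.amt | users.id | users.kind
carol | 4 | 9 | red
frank | 80 | 5 | red
After GROUP BY (2 rows):
users.name | max_amt
carol | 4
frank | 80
After ORDER BY (2 rows):
users.name | max_amt
carol | 4
frank | 80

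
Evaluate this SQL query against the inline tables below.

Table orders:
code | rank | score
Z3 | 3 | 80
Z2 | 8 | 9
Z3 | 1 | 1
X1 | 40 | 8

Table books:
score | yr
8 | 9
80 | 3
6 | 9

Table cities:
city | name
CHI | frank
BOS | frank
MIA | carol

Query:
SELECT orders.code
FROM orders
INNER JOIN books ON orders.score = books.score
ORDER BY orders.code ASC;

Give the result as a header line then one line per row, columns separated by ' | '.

After JOIN books (2 rows):
orders.code | orders.rank | orders.score | books.score | books.yr
Z3 | 3 | 80 | 80 | 3
X1 | 40 | 8 | 8 | 9
After SELECT (2 rows):
orders.code
Z3
X1
After ORDER BY (2 rows):
orders.code
X1
Z3

== RESULT ==
orders.code
X1
Z3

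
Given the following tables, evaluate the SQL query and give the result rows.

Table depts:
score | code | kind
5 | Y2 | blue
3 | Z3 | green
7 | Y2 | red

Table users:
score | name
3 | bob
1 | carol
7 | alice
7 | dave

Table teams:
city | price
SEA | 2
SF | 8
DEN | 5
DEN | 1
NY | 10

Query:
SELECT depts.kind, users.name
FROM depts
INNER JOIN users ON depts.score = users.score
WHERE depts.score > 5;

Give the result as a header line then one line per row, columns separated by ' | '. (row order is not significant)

== RESULT ==
depts.kind | users.name
red | alice
red | dave

Derivation:
After JOIN users (3 rows):
depts.score | depts.code | depts.kind | users.score | users.name
3 | Z3 | green | 3 | bob
7 | Y2 | red | 7 | alice
7 | Y2 | red | 7 | dave
After WHERE (2 rows):
depts.score | depts.code | depts.kind | users.score | users.name
7 | Y2 | red | 7 | alice
7 | Y2 | red | 7 | dave
After SELECT (2 rows):
depts.kind | users.name
red | alice
red | dave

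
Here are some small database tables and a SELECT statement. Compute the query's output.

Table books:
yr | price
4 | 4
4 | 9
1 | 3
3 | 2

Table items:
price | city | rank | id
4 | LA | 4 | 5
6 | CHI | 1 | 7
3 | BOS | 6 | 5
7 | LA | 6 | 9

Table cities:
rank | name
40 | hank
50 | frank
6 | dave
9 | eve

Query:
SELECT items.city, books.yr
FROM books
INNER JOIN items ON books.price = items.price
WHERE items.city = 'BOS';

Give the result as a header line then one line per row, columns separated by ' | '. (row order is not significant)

After JOIN items (2 rows):
books.yr | books.price | items.price | items.city | items.rank | items.id
4 | 4 | 4 | LA | 4 | 5
1 | 3 | 3 | BOS | 6 | 5
After WHERE (1 rows):
books.yr | books.price | items.price | items.city | items.rank | items.id
1 | 3 | 3 | BOS | 6 | 5
After SELECT (1 rows):
items.city | books.yr
BOS | 1

== RESULT ==
items.city | books.yr
BOS | 1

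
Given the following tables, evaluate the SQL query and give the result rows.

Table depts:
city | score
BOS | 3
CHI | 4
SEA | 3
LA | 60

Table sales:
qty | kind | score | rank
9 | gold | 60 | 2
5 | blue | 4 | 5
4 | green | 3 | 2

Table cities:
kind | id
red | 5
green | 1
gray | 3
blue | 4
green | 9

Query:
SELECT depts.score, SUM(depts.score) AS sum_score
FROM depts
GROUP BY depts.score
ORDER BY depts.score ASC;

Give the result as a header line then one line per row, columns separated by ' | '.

After GROUP BY (3 rows):
depts.score | sum_score
3 | 6
4 | 4
60 | 60
After ORDER BY (3 rows):
depts.score | sum_score
3 | 6
4 | 4
60 | 60

== RESULT ==
depts.score | sum_score
3 | 6
4 | 4
60 | 60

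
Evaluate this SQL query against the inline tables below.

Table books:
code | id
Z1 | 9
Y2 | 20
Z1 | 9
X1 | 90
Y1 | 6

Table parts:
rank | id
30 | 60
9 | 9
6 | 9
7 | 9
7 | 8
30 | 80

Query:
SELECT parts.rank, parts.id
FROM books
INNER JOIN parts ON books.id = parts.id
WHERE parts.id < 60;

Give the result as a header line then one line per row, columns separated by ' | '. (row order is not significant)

== RESULT ==
parts.rank | parts.id
9 | 9
6 | 9
7 | 9
9 | 9
6 | 9
7 | 9

Derivation:
After JOIN parts (6 rows):
books.code | books.id | parts.rank | parts.id
Z1 | 9 | 9 | 9
Z1 | 9 | 6 | 9
Z1 | 9 | 7 | 9
Z1 | 9 | 9 | 9
Z1 | 9 | 6 | 9
Z1 | 9 | 7 | 9
After WHERE (6 rows):
books.code | books.id | parts.rank | parts.id
Z1 | 9 | 9 | 9
Z1 | 9 | 6 | 9
Z1 | 9 | 7 | 9
Z1 | 9 | 9 | 9
Z1 | 9 | 6 | 9
Z1 | 9 | 7 | 9
After SELECT (6 rows):
parts.rank | parts.id
9 | 9
6 | 9
7 | 9
9 | 9
6 | 9
7 | 9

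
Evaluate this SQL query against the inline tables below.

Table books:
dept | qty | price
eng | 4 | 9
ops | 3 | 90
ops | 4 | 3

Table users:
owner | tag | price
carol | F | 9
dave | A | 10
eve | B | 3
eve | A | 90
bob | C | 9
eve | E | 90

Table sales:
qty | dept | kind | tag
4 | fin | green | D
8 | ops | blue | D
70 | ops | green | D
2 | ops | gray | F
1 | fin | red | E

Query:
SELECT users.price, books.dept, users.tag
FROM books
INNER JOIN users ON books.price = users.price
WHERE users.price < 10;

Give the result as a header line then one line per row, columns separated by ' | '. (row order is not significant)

== RESULT ==
users.price | books.dept | users.tag
9 | eng | F
9 | eng | C
3 | ops | B

Derivation:
After JOIN users (5 rows):
books.dept | books.qty | books.price | users.owner | users.tag | users.price
eng | 4 | 9 | carol | F | 9
eng | 4 | 9 | bob | C | 9
ops | 3 | 90 | eve | A | 90
ops | 3 | 90 | eve | E | 90
ops | 4 | 3 | eve | B | 3
After WHERE (3 rows):
books.dept | books.qty | books.price | users.owner | users.tag | users.price
eng | 4 | 9 | carol | F | 9
eng | 4 | 9 | bob | C | 9
ops | 4 | 3 | eve | B | 3
After SELECT (3 rows):
users.price | books.dept | users.tag
9 | eng | F
9 | eng | C
3 | ops | B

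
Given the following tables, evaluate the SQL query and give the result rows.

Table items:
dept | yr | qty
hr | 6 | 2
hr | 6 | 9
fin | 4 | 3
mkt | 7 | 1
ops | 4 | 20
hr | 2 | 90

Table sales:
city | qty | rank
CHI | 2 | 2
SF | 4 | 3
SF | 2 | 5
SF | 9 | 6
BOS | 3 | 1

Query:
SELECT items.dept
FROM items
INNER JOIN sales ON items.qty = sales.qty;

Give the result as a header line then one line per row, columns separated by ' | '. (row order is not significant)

== RESULT ==
items.dept
hr
hr
hr
fin

Derivation:
After JOIN sales (4 rows):
items.dept | items.yr | items.qty | sales.city | sales.qty | sales.rank
hr | 6 | 2 | CHI | 2 | 2
hr | 6 | 2 | SF | 2 | 5
hr | 6 | 9 | SF | 9 | 6
fin | 4 | 3 | BOS | 3 | 1
After SELECT (4 rows):
items.dept
hr
hr
hr
fin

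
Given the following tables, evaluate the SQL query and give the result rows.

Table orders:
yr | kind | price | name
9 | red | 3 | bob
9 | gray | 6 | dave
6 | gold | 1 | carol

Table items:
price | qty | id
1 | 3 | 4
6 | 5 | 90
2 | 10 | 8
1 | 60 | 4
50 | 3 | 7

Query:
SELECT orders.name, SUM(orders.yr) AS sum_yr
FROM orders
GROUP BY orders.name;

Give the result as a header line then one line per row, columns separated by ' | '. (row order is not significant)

After GROUP BY (3 rows):
orders.name | sum_yr
bob | 9
dave | 9
carol | 6

== RESULT ==
orders.name | sum_yr
bob | 9
dave | 9
carol | 6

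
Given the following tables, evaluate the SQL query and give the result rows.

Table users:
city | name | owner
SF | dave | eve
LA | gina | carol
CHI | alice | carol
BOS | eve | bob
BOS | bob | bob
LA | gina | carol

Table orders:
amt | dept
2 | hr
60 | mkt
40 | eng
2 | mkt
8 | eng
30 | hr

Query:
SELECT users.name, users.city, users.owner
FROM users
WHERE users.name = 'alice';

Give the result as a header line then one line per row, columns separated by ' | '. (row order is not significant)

After WHERE (1 rows):
users.city | users.name | users.owner
CHI | alice | carol
After SELECT (1 rows):
users.name | users.city | users.owner
alice | CHI | carol

== RESULT ==
users.name | users.city | users.owner
alice | CHI | carol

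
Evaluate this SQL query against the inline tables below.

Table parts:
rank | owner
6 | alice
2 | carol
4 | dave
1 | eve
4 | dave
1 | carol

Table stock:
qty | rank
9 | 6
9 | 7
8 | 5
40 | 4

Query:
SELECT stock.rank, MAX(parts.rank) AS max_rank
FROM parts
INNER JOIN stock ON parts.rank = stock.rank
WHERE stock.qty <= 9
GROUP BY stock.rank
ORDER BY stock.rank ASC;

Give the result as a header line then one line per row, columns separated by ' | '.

After JOIN stock (3 rows):
parts.rank | parts.owner | stock.qty | stock.rank
6 | alice | 9 | 6
4 | dave | 40 | 4
4 | dave | 40 | 4
After WHERE (1 rows):
parts.rank | parts.owner | stock.qty | stock.rank
6 | alice | 9 | 6
After GROUP BY (1 rows):
stock.rank | max_rank
6 | 6
After ORDER BY (1 rows):
stock.rank | max_rank
6 | 6

== RESULT ==
stock.rank | max_rank
6 | 6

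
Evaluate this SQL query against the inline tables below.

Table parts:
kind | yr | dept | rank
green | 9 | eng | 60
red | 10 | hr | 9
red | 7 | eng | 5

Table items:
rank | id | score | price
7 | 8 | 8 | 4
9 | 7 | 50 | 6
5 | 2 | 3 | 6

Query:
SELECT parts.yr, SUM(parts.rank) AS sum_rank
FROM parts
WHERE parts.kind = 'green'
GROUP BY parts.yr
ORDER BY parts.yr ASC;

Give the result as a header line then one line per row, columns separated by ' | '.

After WHERE (1 rows):
parts.kind | parts.yr | parts.dept | parts.rank
green | 9 | eng | 60
After GROUP BY (1 rows):
parts.yr | sum_rank
9 | 60
After ORDER BY (1 rows):
parts.yr | sum_rank
9 | 60

== RESULT ==
parts.yr | sum_rank
9 | 60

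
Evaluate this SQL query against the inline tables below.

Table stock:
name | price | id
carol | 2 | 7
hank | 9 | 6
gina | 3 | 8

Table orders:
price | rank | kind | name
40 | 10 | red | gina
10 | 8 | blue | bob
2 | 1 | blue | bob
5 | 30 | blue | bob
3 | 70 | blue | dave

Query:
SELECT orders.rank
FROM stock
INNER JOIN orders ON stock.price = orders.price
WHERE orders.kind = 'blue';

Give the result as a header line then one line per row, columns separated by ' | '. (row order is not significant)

After JOIN orders (2 rows):
stock.name | stock.price | stock.id | orders.price | orders.rank | orders.kind | orders.name
carol | 2 | 7 | 2 | 1 | blue | bob
gina | 3 | 8 | 3 | 70 | blue | dave
After WHERE (2 rows):
stock.name | stock.price | stock.id | orders.price | orders.rank | orders.kind | orders.name
carol | 2 | 7 | 2 | 1 | blue | bob
gina | 3 | 8 | 3 | 70 | blue | dave
After SELECT (2 rows):
orders.rank
1
70

== RESULT ==
orders.rank
1
70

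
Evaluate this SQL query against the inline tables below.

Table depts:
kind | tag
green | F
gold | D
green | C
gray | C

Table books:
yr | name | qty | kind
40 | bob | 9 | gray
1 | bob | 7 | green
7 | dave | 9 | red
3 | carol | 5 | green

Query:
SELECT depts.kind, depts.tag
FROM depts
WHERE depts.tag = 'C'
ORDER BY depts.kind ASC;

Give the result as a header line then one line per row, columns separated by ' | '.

After WHERE (2 rows):
depts.kind | depts.tag
green | C
gray | C
After SELECT (2 rows):
depts.kind | depts.tag
green | C
gray | C
After ORDER BY (2 rows):
depts.kind | depts.tag
gray | C
green | C

== RESULT ==
depts.kind | depts.tag
gray | C
green | C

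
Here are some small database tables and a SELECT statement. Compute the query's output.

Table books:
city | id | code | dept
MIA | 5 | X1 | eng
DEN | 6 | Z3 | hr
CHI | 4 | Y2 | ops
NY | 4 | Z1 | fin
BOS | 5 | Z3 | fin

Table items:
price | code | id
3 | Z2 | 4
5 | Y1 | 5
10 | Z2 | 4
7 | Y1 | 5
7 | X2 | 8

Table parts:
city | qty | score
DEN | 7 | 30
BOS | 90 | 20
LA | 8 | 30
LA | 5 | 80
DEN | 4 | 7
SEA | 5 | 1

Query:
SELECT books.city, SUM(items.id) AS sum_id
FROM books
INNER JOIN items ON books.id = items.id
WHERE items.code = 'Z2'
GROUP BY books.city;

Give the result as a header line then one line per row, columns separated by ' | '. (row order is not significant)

After JOIN items (8 rows):
books.city | books.id | books.code | books.dept | items.price | items.code | items.id
MIA | 5 | X1 | eng | 5 | Y1 | 5
MIA | 5 | X1 | eng | 7 | Y1 | 5
CHI | 4 | Y2 | ops | 3 | Z2 | 4
CHI | 4 | Y2 | ops | 10 | Z2 | 4
NY | 4 | Z1 | fin | 3 | Z2 | 4
NY | 4 | Z1 | fin | 10 | Z2 | 4
BOS | 5 | Z3 | fin | 5 | Y1 | 5
BOS | 5 | Z3 | fin | 7 | Y1 | 5
After WHERE (4 rows):
books.city | books.id | books.code | books.dept | items.price | items.code | items.id
CHI | 4 | Y2 | ops | 3 | Z2 | 4
CHI | 4 | Y2 | ops | 10 | Z2 | 4
NY | 4 | Z1 | fin | 3 | Z2 | 4
NY | 4 | Z1 | fin | 10 | Z2 | 4
After GROUP BY (2 rows):
books.city | sum_id
CHI | 8
NY | 8

== RESULT ==
books.city | sum_id
CHI | 8
NY | 8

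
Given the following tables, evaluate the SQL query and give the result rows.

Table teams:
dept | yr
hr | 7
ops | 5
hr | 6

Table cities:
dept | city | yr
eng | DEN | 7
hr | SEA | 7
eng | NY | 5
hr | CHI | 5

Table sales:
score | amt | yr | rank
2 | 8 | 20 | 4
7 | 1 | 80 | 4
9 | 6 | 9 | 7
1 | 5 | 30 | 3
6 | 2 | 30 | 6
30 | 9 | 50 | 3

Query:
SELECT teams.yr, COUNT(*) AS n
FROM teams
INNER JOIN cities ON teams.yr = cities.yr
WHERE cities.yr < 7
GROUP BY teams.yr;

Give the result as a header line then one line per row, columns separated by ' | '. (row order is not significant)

After JOIN cities (4 rows):
teams.dept | teams.yr | cities.dept | cities.city | cities.yr
hr | 7 | eng | DEN | 7
hr | 7 | hr | SEA | 7
ops | 5 | eng | NY | 5
ops | 5 | hr | CHI | 5
After WHERE (2 rows):
teams.dept | teams.yr | cities.dept | cities.city | cities.yr
ops | 5 | eng | NY | 5
ops | 5 | hr | CHI | 5
After GROUP BY (1 rows):
teams.yr | n
5 | 2

== RESULT ==
teams.yr | n
5 | 2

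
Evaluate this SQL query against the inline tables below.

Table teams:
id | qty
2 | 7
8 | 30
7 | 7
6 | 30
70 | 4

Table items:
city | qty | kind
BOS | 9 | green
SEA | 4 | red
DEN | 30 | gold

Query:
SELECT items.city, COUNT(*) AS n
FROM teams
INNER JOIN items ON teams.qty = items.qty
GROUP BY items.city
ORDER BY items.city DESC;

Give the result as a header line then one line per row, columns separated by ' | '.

After JOIN items (3 rows):
teams.id | teams.qty | items.city | items.qty | items.kind
8 | 30 | DEN | 30 | gold
6 | 30 | DEN | 30 | gold
70 | 4 | SEA | 4 | red
After GROUP BY (2 rows):
items.city | n
DEN | 2
SEA | 1
After ORDER BY (2 rows):
items.city | n
SEA | 1
DEN | 2

== RESULT ==
items.city | n
SEA | 1
DEN | 2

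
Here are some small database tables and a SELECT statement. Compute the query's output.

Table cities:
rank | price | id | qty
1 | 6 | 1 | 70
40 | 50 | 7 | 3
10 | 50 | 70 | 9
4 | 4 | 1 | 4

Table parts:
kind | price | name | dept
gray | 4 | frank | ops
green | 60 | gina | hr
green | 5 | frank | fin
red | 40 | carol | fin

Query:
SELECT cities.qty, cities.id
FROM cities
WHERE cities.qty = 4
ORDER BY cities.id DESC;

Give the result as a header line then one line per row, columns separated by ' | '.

== RESULT ==
cities.qty | cities.id
4 | 1

Derivation:
After WHERE (1 rows):
cities.rank | cities.price | cities.id | cities.qty
4 | 4 | 1 | 4
After SELECT (1 rows):
cities.qty | cities.id
4 | 1
After ORDER BY (1 rows):
cities.qty | cities.id
4 | 1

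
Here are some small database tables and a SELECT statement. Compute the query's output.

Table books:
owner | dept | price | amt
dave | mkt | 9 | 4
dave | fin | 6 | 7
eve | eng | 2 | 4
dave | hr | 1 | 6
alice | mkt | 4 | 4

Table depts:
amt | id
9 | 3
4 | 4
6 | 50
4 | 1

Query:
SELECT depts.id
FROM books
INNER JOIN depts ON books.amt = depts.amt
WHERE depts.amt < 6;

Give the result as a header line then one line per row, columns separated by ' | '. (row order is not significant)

== RESULT ==
depts.id
4
1
4
1
4
1

Derivation:
After JOIN depts (7 rows):
books.owner | books.dept | books.price | books.amt | depts.amt | depts.id
dave | mkt | 9 | 4 | 4 | 4
dave | mkt | 9 | 4 | 4 | 1
eve | eng | 2 | 4 | 4 | 4
eve | eng | 2 | 4 | 4 | 1
dave | hr | 1 | 6 | 6 | 50
alice | mkt | 4 | 4 | 4 | 4
alice | mkt | 4 | 4 | 4 | 1
After WHERE (6 rows):
books.owner | books.dept | books.price | books.amt | depts.amt | depts.id
dave | mkt | 9 | 4 | 4 | 4
dave | mkt | 9 | 4 | 4 | 1
eve | eng | 2 | 4 | 4 | 4
eve | eng | 2 | 4 | 4 | 1
alice | mkt | 4 | 4 | 4 | 4
alice | mkt | 4 | 4 | 4 | 1
After SELECT (6 rows):
depts.id
4
1
4
1
4
1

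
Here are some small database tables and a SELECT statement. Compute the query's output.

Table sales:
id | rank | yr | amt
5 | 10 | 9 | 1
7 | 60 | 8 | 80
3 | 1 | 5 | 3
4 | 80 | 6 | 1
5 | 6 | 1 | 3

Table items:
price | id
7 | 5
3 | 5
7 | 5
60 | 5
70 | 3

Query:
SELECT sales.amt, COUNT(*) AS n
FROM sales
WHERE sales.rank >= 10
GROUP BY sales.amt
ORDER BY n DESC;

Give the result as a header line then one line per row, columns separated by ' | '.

== RESULT ==
sales.amt | n
1 | 2
80 | 1

Derivation:
After WHERE (3 rows):
sales.id | sales.rank | sales.yr | sales.amt
5 | 10 | 9 | 1
7 | 60 | 8 | 80
4 | 80 | 6 | 1
After GROUP BY (2 rows):
sales.amt | n
1 | 2
80 | 1
After ORDER BY (2 rows):
sales.amt | n
1 | 2
80 | 1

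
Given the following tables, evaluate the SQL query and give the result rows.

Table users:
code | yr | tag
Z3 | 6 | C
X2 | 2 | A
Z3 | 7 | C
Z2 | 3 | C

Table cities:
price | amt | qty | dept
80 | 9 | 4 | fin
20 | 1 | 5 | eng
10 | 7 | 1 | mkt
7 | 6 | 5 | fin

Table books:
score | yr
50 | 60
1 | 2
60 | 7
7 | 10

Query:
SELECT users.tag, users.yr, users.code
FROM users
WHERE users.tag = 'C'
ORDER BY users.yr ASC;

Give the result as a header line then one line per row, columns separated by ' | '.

== RESULT ==
users.tag | users.yr | users.code
C | 3 | Z2
C | 6 | Z3
C | 7 | Z3

Derivation:
After WHERE (3 rows):
users.code | users.yr | users.tag
Z3 | 6 | C
Z3 | 7 | C
Z2 | 3 | C
After SELECT (3 rows):
users.tag | users.yr | users.code
C | 6 | Z3
C | 7 | Z3
C | 3 | Z2
After ORDER BY (3 rows):
users.tag | users.yr | users.code
C | 3 | Z2
C | 6 | Z3
C | 7 | Z3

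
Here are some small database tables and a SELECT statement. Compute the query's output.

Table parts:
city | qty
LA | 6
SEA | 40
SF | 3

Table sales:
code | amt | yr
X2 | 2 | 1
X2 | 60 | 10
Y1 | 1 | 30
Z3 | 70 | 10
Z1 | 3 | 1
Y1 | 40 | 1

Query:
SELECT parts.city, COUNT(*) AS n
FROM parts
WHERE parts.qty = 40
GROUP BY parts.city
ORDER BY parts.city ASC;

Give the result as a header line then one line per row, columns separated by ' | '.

== RESULT ==
parts.city | n
SEA | 1

Derivation:
After WHERE (1 rows):
parts.city | parts.qty
SEA | 40
After GROUP BY (1 rows):
parts.city | n
SEA | 1
After ORDER BY (1 rows):
parts.city | n
SEA | 1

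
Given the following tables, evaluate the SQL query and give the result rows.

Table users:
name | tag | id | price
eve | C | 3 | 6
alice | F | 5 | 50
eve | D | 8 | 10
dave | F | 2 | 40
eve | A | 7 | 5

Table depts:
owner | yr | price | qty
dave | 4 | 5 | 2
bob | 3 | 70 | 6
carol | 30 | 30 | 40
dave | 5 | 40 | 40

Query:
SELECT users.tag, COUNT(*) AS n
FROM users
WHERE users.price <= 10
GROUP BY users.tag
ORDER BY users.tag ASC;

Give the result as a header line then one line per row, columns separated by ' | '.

After WHERE (3 rows):
users.name | users.tag | users.id | users.price
eve | C | 3 | 6
eve | D | 8 | 10
eve | A | 7 | 5
After GROUP BY (3 rows):
users.tag | n
C | 1
D | 1
A | 1
After ORDER BY (3 rows):
users.tag | n
A | 1
C | 1
D | 1

== RESULT ==
users.tag | n
A | 1
C | 1
D | 1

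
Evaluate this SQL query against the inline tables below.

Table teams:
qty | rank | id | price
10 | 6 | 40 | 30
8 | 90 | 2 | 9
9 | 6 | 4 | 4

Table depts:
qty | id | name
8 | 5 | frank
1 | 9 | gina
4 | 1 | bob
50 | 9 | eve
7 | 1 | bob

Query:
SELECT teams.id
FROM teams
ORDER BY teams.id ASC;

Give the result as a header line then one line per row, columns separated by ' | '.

After SELECT (3 rows):
teams.id
40
2
4
After ORDER BY (3 rows):
teams.id
2
4
40

== RESULT ==
teams.id
2
4
40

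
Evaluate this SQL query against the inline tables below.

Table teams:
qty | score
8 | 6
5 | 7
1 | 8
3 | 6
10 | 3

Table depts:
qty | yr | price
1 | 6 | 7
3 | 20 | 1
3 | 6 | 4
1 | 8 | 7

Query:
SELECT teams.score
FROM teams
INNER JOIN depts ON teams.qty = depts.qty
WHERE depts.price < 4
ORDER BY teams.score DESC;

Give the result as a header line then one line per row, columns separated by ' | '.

== RESULT ==
teams.score
6

Derivation:
After JOIN depts (4 rows):
teams.qty | teams.score | depts.qty | depts.yr | depts.price
1 | 8 | 1 | 6 | 7
1 | 8 | 1 | 8 | 7
3 | 6 | 3 | 20 | 1
3 | 6 | 3 | 6 | 4
After WHERE (1 rows):
teams.qty | teams.score | depts.qty | depts.yr | depts.price
3 | 6 | 3 | 20 | 1
After SELECT (1 rows):
teams.score
6
After ORDER BY (1 rows):
teams.score
6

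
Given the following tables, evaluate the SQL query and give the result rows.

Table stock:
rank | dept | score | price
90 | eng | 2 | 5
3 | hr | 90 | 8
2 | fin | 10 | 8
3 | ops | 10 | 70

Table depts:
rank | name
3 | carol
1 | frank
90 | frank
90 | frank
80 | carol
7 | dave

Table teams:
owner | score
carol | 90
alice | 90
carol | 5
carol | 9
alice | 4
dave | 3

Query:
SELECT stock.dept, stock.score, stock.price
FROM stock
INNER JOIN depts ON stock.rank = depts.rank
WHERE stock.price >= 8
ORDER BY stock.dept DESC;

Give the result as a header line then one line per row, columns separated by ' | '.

== RESULT ==
stock.dept | stock.score | stock.price
ops | 10 | 70
hr | 90 | 8

Derivation:
After JOIN depts (4 rows):
stock.rank | stock.dept | stock.score | stock.price | depts.rank | depts.name
90 | eng | 2 | 5 | 90 | frank
90 | eng | 2 | 5 | 90 | frank
3 | hr | 90 | 8 | 3 | carol
3 | ops | 10 | 70 | 3 | carol
After WHERE (2 rows):
stock.rank | stock.dept | stock.score | stock.price | depts.rank | depts.name
3 | hr | 90 | 8 | 3 | carol
3 | ops | 10 | 70 | 3 | carol
After SELECT (2 rows):
stock.dept | stock.score | stock.price
hr | 90 | 8
ops | 10 | 70
After ORDER BY (2 rows):
stock.dept | stock.score | stock.price
ops | 10 | 70
hr | 90 | 8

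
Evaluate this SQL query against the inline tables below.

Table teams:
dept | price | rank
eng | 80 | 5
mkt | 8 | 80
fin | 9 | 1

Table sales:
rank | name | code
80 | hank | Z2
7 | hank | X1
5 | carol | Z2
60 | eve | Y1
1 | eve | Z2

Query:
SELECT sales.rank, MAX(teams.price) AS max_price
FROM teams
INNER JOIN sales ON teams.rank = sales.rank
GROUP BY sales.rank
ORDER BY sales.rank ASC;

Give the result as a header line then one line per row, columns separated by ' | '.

After JOIN sales (3 rows):
teams.dept | teams.price | teams.rank | sales.rank | sales.name | sales.code
eng | 80 | 5 | 5 | carol | Z2
mkt | 8 | 80 | 80 | hank | Z2
fin | 9 | 1 | 1 | eve | Z2
After GROUP BY (3 rows):
sales.rank | max_price
5 | 80
80 | 8
1 | 9
After ORDER BY (3 rows):
sales.rank | max_price
1 | 9
5 | 80
80 | 8

== RESULT ==
sales.rank | max_price
1 | 9
5 | 80
80 | 8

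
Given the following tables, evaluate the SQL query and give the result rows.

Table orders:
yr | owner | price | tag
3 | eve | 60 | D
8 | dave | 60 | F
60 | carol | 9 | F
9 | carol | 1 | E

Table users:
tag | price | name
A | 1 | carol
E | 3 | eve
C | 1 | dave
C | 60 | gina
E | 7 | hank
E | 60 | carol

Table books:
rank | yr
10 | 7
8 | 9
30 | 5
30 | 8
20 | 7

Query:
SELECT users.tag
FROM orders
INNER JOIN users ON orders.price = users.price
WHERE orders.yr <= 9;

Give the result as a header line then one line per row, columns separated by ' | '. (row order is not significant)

After JOIN users (6 rows):
orders.yr | orders.owner | orders.price | orders.tag | users.tag | users.price | users.name
3 | eve | 60 | D | C | 60 | gina
3 | eve | 60 | D | E | 60 | carol
8 | dave | 60 | F | C | 60 | gina
8 | dave | 60 | F | E | 60 | carol
9 | carol | 1 | E | A | 1 | carol
9 | carol | 1 | E | C | 1 | dave
After WHERE (6 rows):
orders.yr | orders.owner | orders.price | orders.tag | users.tag | users.price | users.name
3 | eve | 60 | D | C | 60 | gina
3 | eve | 60 | D | E | 60 | carol
8 | dave | 60 | F | C | 60 | gina
8 | dave | 60 | F | E | 60 | carol
9 | carol | 1 | E | A | 1 | carol
9 | carol | 1 | E | C | 1 | dave
After SELECT (6 rows):
users.tag
C
E
C
E
A
C

== RESULT ==
users.tag
C
E
C
E
A
C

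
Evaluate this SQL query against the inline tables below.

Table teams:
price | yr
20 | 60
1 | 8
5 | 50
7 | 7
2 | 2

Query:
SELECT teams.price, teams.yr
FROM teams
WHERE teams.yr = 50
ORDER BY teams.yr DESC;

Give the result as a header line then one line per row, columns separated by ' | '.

After WHERE (1 rows):
teams.price | teams.yr
5 | 50
After SELECT (1 rows):
teams.price | teams.yr
5 | 50
After ORDER BY (1 rows):
teams.price | teams.yr
5 | 50

== RESULT ==
teams.price | teams.yr
5 | 50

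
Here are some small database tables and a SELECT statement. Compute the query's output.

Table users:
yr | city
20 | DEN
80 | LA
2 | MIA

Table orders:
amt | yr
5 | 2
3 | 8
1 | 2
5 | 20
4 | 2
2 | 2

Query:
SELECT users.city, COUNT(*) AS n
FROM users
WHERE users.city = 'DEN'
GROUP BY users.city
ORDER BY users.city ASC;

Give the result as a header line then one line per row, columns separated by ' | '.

== RESULT ==
users.city | n
DEN | 1

Derivation:
After WHERE (1 rows):
users.yr | users.city
20 | DEN
After GROUP BY (1 rows):
users.city | n
DEN | 1
After ORDER BY (1 rows):
users.city | n
DEN | 1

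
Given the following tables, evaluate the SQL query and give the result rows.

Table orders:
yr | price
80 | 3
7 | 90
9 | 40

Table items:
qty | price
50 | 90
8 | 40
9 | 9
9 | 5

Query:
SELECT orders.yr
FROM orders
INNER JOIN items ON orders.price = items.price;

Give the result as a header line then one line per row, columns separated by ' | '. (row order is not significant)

== RESULT ==
orders.yr
7
9

Derivation:
After JOIN items (2 rows):
orders.yr | orders.price | items.qty | items.price
7 | 90 | 50 | 90
9 | 40 | 8 | 40
After SELECT (2 rows):
orders.yr
7
9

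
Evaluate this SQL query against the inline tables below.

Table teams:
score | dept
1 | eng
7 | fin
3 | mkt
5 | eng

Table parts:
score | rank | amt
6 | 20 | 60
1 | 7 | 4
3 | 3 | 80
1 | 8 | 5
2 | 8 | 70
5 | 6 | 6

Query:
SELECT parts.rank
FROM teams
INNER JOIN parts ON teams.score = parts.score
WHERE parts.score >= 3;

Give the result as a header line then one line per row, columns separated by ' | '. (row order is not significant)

== RESULT ==
parts.rank
3
6

Derivation:
After JOIN parts (4 rows):
teams.score | teams.dept | parts.score | parts.rank | parts.amt
1 | eng | 1 | 7 | 4
1 | eng | 1 | 8 | 5
3 | mkt | 3 | 3 | 80
5 | eng | 5 | 6 | 6
After WHERE (2 rows):
teams.score | teams.dept | parts.score | parts.rank | parts.amt
3 | mkt | 3 | 3 | 80
5 | eng | 5 | 6 | 6
After SELECT (2 rows):
parts.rank
3
6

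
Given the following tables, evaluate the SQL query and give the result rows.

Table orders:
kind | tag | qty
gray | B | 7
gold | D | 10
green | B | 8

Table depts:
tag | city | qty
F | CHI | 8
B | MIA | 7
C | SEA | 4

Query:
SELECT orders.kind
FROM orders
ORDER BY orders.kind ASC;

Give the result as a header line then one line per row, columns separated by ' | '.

== RESULT ==
orders.kind
gold
gray
green

Derivation:
After SELECT (3 rows):
orders.kind
gray
gold
green
After ORDER BY (3 rows):
orders.kind
gold
gray
green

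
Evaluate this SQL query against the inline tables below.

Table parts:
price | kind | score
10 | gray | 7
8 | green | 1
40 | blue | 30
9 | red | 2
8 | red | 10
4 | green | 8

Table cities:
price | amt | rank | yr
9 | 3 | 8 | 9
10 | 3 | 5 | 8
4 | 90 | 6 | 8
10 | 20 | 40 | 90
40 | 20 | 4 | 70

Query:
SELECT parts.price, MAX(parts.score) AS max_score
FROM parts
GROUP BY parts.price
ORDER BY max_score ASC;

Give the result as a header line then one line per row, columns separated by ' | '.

After GROUP BY (5 rows):
parts.price | max_score
10 | 7
8 | 10
40 | 30
9 | 2
4 | 8
After ORDER BY (5 rows):
parts.price | max_score
9 | 2
10 | 7
4 | 8
8 | 10
40 | 30

== RESULT ==
parts.price | max_score
9 | 2
10 | 7
4 | 8
8 | 10
40 | 30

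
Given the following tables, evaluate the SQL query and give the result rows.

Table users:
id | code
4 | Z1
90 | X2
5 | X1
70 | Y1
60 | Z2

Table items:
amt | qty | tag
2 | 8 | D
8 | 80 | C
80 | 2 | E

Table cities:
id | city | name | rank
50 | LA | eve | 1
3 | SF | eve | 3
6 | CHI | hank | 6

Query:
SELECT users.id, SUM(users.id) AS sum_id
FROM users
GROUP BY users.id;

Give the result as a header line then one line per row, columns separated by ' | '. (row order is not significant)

After GROUP BY (5 rows):
users.id | sum_id
4 | 4
90 | 90
5 | 5
70 | 70
60 | 60

== RESULT ==
users.id | sum_id
4 | 4
90 | 90
5 | 5
70 | 70
60 | 60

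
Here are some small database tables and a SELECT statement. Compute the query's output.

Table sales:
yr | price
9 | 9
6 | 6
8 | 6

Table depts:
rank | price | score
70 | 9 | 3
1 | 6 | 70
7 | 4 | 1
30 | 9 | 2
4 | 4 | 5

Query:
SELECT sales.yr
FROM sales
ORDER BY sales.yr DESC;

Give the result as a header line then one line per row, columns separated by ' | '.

== RESULT ==
sales.yr
9
8
6

Derivation:
After SELECT (3 rows):
sales.yr
9
6
8
After ORDER BY (3 rows):
sales.yr
9
8
6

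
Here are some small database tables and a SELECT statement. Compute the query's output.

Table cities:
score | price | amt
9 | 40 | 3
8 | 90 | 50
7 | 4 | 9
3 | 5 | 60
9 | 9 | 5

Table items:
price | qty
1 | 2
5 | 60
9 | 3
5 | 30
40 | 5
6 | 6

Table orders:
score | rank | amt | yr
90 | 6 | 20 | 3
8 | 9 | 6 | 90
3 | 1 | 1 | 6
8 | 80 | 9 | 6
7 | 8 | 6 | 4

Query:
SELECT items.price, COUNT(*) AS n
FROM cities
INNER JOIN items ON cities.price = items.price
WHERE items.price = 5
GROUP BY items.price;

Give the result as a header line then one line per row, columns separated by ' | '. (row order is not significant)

== RESULT ==
items.price | n
5 | 2

Derivation:
After JOIN items (4 rows):
cities.score | cities.price | cities.amt | items.price | items.qty
9 | 40 | 3 | 40 | 5
3 | 5 | 60 | 5 | 60
3 | 5 | 60 | 5 | 30
9 | 9 | 5 | 9 | 3
After WHERE (2 rows):
cities.score | cities.price | cities.amt | items.price | items.qty
3 | 5 | 60 | 5 | 60
3 | 5 | 60 | 5 | 30
After GROUP BY (1 rows):
items.price | n
5 | 2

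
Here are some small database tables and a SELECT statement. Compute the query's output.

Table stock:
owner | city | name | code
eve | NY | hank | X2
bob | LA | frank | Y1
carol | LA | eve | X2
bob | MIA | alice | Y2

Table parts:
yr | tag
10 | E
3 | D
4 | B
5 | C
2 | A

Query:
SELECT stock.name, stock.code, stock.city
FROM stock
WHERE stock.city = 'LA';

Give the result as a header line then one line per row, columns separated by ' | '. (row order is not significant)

== RESULT ==
stock.name | stock.code | stock.city
frank | Y1 | LA
eve | X2 | LA

Derivation:
After WHERE (2 rows):
stock.owner | stock.city | stock.name | stock.code
bob | LA | frank | Y1
carol | LA | eve | X2
After SELECT (2 rows):
stock.name | stock.code | stock.city
frank | Y1 | LA
eve | X2 | LA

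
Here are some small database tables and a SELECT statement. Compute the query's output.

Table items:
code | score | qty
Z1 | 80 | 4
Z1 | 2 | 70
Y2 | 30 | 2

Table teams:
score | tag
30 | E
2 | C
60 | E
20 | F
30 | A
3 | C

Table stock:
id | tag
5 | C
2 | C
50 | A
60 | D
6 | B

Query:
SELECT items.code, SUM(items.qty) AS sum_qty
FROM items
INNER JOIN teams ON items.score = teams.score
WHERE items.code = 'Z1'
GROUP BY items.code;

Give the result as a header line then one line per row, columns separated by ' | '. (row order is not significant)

== RESULT ==
items.code | sum_qty
Z1 | 70

Derivation:
After JOIN teams (3 rows):
items.code | items.score | items.qty | teams.score | teams.tag
Z1 | 2 | 70 | 2 | C
Y2 | 30 | 2 | 30 | E
Y2 | 30 | 2 | 30 | A
After WHERE (1 rows):
items.code | items.score | items.qty | teams.score | teams.tag
Z1 | 2 | 70 | 2 | C
After GROUP BY (1 rows):
items.code | sum_qty
Z1 | 70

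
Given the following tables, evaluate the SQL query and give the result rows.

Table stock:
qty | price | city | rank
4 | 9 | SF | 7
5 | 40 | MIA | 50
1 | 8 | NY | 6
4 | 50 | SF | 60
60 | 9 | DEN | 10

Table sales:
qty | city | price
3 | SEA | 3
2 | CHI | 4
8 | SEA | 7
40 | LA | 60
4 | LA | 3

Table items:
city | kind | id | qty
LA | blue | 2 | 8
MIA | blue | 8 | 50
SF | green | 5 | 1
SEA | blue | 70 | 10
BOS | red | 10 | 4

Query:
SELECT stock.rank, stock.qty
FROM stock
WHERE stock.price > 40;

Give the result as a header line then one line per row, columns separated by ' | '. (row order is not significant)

== RESULT ==
stock.rank | stock.qty
60 | 4

Derivation:
After WHERE (1 rows):
stock.qty | stock.price | stock.city | stock.rank
4 | 50 | SF | 60
After SELECT (1 rows):
stock.rank | stock.qty
60 | 4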